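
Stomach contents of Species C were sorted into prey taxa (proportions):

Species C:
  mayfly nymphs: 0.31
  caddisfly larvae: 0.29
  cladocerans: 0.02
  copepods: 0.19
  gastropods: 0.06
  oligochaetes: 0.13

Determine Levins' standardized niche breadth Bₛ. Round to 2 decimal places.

0.64

Σpᵢ² = 0.31² + 0.29² + 0.02² + 0.19² + 0.06² + 0.13² = 0.0961 + 0.0841 + 0.0004 + 0.0361 + 0.0036 + 0.0169 = 0.2372
B = 1 / 0.2372 = 4.2159
Bₛ = (B − 1)/(n − 1) = (4.2159 − 1)/(6 − 1) = 3.2159/5 = 0.6432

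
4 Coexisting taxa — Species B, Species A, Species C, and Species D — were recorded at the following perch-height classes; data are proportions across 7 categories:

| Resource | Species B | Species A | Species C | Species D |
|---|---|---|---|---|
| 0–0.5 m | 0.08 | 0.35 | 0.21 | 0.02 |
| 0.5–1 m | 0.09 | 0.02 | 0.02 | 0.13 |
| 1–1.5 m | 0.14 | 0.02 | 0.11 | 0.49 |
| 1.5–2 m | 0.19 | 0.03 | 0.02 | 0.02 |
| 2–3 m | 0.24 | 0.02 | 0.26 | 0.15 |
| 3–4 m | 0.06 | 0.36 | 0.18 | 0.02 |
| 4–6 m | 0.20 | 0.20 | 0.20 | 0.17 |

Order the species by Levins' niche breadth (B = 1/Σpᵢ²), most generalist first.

Species B > Species C > Species A > Species D

Σp_Bᵢ² = 0.08² + 0.09² + 0.14² + 0.19² + 0.24² + 0.06² + 0.20² = 0.0064 + 0.0081 + 0.0196 + 0.0361 + 0.0576 + 0.0036 + 0.0400 = 0.1714
B_B = 1 / 0.1714 = 5.8343
Σp_Aᵢ² = 0.35² + 0.02² + 0.02² + 0.03² + 0.02² + 0.36² + 0.20² = 0.1225 + 0.0004 + 0.0004 + 0.0009 + 0.0004 + 0.1296 + 0.0400 = 0.2942
B_A = 1 / 0.2942 = 3.3990
Σp_Cᵢ² = 0.21² + 0.02² + 0.11² + 0.02² + 0.26² + 0.18² + 0.20² = 0.0441 + 0.0004 + 0.0121 + 0.0004 + 0.0676 + 0.0324 + 0.0400 = 0.1970
B_C = 1 / 0.1970 = 5.0761
Σp_Dᵢ² = 0.02² + 0.13² + 0.49² + 0.02² + 0.15² + 0.02² + 0.17² = 0.0004 + 0.0169 + 0.2401 + 0.0004 + 0.0225 + 0.0004 + 0.0289 = 0.3096
B_D = 1 / 0.3096 = 3.2300
Ranking by B (broadest → narrowest): Species B (5.83) > Species C (5.08) > Species A (3.40) > Species D (3.23)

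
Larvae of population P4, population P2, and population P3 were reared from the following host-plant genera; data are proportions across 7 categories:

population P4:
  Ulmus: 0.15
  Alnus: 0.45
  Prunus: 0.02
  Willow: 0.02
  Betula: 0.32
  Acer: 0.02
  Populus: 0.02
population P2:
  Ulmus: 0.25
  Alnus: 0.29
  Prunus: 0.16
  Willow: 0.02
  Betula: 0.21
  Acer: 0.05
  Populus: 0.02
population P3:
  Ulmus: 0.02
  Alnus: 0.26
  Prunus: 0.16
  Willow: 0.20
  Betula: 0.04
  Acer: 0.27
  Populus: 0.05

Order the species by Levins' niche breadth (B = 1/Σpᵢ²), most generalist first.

population P3 > population P2 > population P4

Σp_P4ᵢ² = 0.15² + 0.45² + 0.02² + 0.02² + 0.32² + 0.02² + 0.02² = 0.0225 + 0.2025 + 0.0004 + 0.0004 + 0.1024 + 0.0004 + 0.0004 = 0.3290
B_P4 = 1 / 0.3290 = 3.0395
Σp_P2ᵢ² = 0.25² + 0.29² + 0.16² + 0.02² + 0.21² + 0.05² + 0.02² = 0.0625 + 0.0841 + 0.0256 + 0.0004 + 0.0441 + 0.0025 + 0.0004 = 0.2196
B_P2 = 1 / 0.2196 = 4.5537
Σp_P3ᵢ² = 0.02² + 0.26² + 0.16² + 0.20² + 0.04² + 0.27² + 0.05² = 0.0004 + 0.0676 + 0.0256 + 0.0400 + 0.0016 + 0.0729 + 0.0025 = 0.2106
B_P3 = 1 / 0.2106 = 4.7483
Ranking by B (broadest → narrowest): population P3 (4.75) > population P2 (4.55) > population P4 (3.04)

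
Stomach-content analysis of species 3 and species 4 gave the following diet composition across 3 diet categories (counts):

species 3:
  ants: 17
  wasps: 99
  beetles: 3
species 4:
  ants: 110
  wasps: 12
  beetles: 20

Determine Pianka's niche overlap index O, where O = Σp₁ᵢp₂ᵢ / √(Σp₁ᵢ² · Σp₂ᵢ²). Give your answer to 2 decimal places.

0.28

Proportions for species 3 (n=119): 17/119=0.1429, 99/119=0.8319, 3/119=0.0252
Proportions for species 4 (n=142): 110/142=0.7746, 12/142=0.0845, 20/142=0.1408
Σ p₁ᵢp₂ᵢ = 0.110690 + 0.070296 + 0.003548 = 0.184534
Σp_1ᵢ² = 0.1429² + 0.8319² + 0.0252² = 0.020420 + 0.692058 + 0.000635 = 0.713113
Σp_2ᵢ² = 0.7746² + 0.0845² + 0.1408² = 0.600005 + 0.007140 + 0.019825 = 0.626970
O = 0.184534 / √(0.713113 × 0.626970) = 0.184534 / 0.6686557 = 0.2760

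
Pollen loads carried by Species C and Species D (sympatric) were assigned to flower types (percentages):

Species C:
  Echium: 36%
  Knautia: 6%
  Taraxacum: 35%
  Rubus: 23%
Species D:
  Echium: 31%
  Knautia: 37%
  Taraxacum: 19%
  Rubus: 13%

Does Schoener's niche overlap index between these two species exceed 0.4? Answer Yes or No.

Convert percentages to proportions (divide by 100).
Σ|p₁ᵢ − p₂ᵢ| = 0.05 + 0.31 + 0.16 + 0.10 = 0.62
D = 1 − ½ × 0.62 = 1 − 0.310 = 0.6900
D = 0.6900 > 0.4 → Yes.

Yes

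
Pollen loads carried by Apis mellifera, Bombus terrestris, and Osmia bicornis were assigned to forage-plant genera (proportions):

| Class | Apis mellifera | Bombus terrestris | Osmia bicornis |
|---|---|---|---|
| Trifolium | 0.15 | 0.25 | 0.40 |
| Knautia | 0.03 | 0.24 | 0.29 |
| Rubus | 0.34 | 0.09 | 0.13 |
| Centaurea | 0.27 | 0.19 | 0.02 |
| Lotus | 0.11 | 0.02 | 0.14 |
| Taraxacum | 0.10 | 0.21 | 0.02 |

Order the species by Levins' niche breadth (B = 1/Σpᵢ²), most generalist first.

Bombus terrestris > Apis mellifera > Osmia bicornis

Σp_mellᵢ² = 0.15² + 0.03² + 0.34² + 0.27² + 0.11² + 0.10² = 0.0225 + 0.0009 + 0.1156 + 0.0729 + 0.0121 + 0.0100 = 0.2340
B_mell = 1 / 0.2340 = 4.2735
Σp_terrᵢ² = 0.25² + 0.24² + 0.09² + 0.19² + 0.02² + 0.21² = 0.0625 + 0.0576 + 0.0081 + 0.0361 + 0.0004 + 0.0441 = 0.2088
B_terr = 1 / 0.2088 = 4.7893
Σp_bicoᵢ² = 0.40² + 0.29² + 0.13² + 0.02² + 0.14² + 0.02² = 0.1600 + 0.0841 + 0.0169 + 0.0004 + 0.0196 + 0.0004 = 0.2814
B_bico = 1 / 0.2814 = 3.5537
Ranking by B (broadest → narrowest): Bombus terrestris (4.79) > Apis mellifera (4.27) > Osmia bicornis (3.55)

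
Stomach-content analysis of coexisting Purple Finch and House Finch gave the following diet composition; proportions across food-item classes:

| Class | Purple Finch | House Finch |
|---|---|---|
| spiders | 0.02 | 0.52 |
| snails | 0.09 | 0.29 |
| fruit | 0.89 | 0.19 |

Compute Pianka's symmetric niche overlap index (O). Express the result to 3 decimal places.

Σ p₁ᵢp₂ᵢ = 0.0104 + 0.0261 + 0.1691 = 0.2056
Σp_1ᵢ² = 0.02² + 0.09² + 0.89² = 0.0004 + 0.0081 + 0.7921 = 0.8006
Σp_2ᵢ² = 0.52² + 0.29² + 0.19² = 0.2704 + 0.0841 + 0.0361 = 0.3906
O = 0.2056 / √(0.8006 × 0.3906) = 0.2056 / 0.559209 = 0.36766

0.368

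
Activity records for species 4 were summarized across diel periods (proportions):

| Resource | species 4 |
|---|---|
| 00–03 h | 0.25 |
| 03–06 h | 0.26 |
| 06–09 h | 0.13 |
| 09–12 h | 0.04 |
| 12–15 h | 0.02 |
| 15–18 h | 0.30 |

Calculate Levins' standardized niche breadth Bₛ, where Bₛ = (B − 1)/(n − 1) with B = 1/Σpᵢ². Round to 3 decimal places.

0.637

Σpᵢ² = 0.25² + 0.26² + 0.13² + 0.04² + 0.02² + 0.30² = 0.0625 + 0.0676 + 0.0169 + 0.0016 + 0.0004 + 0.0900 = 0.2390
B = 1 / 0.2390 = 4.18410
Bₛ = (B − 1)/(n − 1) = (4.18410 − 1)/(6 − 1) = 3.18410/5 = 0.63682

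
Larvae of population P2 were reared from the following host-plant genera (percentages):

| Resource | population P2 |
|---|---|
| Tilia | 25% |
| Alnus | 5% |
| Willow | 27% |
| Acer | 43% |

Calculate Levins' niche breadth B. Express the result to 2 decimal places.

Convert percentages to proportions (divide by 100).
Σpᵢ² = 0.25² + 0.05² + 0.27² + 0.43² = 0.0625 + 0.0025 + 0.0729 + 0.1849 = 0.3228
B = 1 / 0.3228 = 3.0979

3.10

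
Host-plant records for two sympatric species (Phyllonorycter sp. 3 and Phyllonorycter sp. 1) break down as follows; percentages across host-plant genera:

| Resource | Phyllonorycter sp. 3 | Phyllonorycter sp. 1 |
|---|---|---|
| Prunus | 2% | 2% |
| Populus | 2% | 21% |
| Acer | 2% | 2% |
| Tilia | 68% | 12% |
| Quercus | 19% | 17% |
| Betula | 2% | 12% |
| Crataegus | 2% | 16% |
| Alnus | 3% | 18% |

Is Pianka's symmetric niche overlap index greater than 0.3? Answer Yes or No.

Convert percentages to proportions (divide by 100).
Σ p₁ᵢp₂ᵢ = 0.0004 + 0.0042 + 0.0004 + 0.0816 + 0.0323 + 0.0024 + 0.0032 + 0.0054 = 0.1299
Σp_1ᵢ² = 0.02² + 0.02² + 0.02² + 0.68² + 0.19² + 0.02² + 0.02² + 0.03² = 0.0004 + 0.0004 + 0.0004 + 0.4624 + 0.0361 + 0.0004 + 0.0004 + 0.0009 = 0.5014
Σp_2ᵢ² = 0.02² + 0.21² + 0.02² + 0.12² + 0.17² + 0.12² + 0.16² + 0.18² = 0.0004 + 0.0441 + 0.0004 + 0.0144 + 0.0289 + 0.0144 + 0.0256 + 0.0324 = 0.1606
O = 0.1299 / √(0.5014 × 0.1606) = 0.1299 / 0.28377 = 0.4578
O = 0.4578 > 0.3 → Yes.

Yes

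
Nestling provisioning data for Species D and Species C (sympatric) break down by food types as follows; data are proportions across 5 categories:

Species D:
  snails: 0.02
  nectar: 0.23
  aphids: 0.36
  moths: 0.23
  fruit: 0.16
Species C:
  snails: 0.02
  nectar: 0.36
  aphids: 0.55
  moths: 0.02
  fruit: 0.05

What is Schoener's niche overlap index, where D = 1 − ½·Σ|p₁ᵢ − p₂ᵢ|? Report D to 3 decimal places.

Σ|p₁ᵢ − p₂ᵢ| = 0.00 + 0.13 + 0.19 + 0.21 + 0.11 = 0.64
D = 1 − ½ × 0.64 = 1 − 0.320 = 0.68000

0.680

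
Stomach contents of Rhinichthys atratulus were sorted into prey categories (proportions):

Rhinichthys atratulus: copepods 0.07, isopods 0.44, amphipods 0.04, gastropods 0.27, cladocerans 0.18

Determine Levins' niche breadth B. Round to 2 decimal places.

3.27

Σpᵢ² = 0.07² + 0.44² + 0.04² + 0.27² + 0.18² = 0.0049 + 0.1936 + 0.0016 + 0.0729 + 0.0324 = 0.3054
B = 1 / 0.3054 = 3.2744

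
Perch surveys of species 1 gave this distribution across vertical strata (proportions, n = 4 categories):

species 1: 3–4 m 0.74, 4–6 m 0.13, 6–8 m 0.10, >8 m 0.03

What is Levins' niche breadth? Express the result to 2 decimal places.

Σpᵢ² = 0.74² + 0.13² + 0.10² + 0.03² = 0.5476 + 0.0169 + 0.0100 + 0.0009 = 0.5754
B = 1 / 0.5754 = 1.7379

1.74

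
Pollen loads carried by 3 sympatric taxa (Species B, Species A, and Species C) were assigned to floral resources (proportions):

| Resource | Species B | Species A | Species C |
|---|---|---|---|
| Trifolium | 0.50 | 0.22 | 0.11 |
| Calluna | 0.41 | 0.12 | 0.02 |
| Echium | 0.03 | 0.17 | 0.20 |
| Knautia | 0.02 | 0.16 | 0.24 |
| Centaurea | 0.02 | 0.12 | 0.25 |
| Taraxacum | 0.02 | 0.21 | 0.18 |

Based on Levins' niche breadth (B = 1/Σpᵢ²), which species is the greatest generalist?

Species A

Σp_Bᵢ² = 0.50² + 0.41² + 0.03² + 0.02² + 0.02² + 0.02² = 0.2500 + 0.1681 + 0.0009 + 0.0004 + 0.0004 + 0.0004 = 0.4202
B_B = 1 / 0.4202 = 2.3798
Σp_Aᵢ² = 0.22² + 0.12² + 0.17² + 0.16² + 0.12² + 0.21² = 0.0484 + 0.0144 + 0.0289 + 0.0256 + 0.0144 + 0.0441 = 0.1758
B_A = 1 / 0.1758 = 5.6883
Σp_Cᵢ² = 0.11² + 0.02² + 0.20² + 0.24² + 0.25² + 0.18² = 0.0121 + 0.0004 + 0.0400 + 0.0576 + 0.0625 + 0.0324 = 0.2050
B_C = 1 / 0.2050 = 4.8780
Highest B → broadest niche (most generalist): Species A (B = 5.69).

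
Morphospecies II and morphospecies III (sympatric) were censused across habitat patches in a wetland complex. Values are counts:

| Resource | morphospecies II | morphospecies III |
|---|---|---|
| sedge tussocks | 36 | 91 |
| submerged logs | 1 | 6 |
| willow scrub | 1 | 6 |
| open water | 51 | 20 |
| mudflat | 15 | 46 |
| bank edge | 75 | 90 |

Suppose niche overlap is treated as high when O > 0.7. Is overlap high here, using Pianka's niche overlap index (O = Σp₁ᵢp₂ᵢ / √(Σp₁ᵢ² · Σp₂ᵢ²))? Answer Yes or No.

Proportions for morphospecies II (n=179): 36/179=0.2011, 1/179=0.0056, 1/179=0.0056, 51/179=0.2849, 15/179=0.0838, 75/179=0.4190
Proportions for morphospecies III (n=259): 91/259=0.3514, 6/259=0.0232, 6/259=0.0232, 20/259=0.0772, 46/259=0.1776, 90/259=0.3475
Σ p₁ᵢp₂ᵢ = 0.070667 + 0.000130 + 0.000130 + 0.021994 + 0.014883 + 0.145603 = 0.253407
Σp_1ᵢ² = 0.2011² + 0.0056² + 0.0056² + 0.2849² + 0.0838² + 0.4190² = 0.040441 + 0.000031 + 0.000031 + 0.081168 + 0.007022 + 0.175561 = 0.304254
Σp_2ᵢ² = 0.3514² + 0.0232² + 0.0232² + 0.0772² + 0.1776² + 0.3475² = 0.123482 + 0.000538 + 0.000538 + 0.005960 + 0.031542 + 0.120756 = 0.282816
O = 0.253407 / √(0.304254 × 0.282816) = 0.253407 / 0.2933392 = 0.8639
O = 0.8639 > 0.7 → Yes.

Yes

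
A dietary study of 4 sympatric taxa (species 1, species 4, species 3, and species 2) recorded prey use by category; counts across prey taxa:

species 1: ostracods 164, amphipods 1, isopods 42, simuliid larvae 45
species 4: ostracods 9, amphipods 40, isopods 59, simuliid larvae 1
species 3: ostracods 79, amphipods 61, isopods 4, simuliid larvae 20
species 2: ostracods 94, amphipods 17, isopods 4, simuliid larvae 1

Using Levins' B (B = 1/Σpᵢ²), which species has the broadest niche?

Proportions for species 1 (n=252): 164/252=0.6508, 1/252=0.0040, 42/252=0.1667, 45/252=0.1786
Proportions for species 4 (n=109): 9/109=0.0826, 40/109=0.3670, 59/109=0.5413, 1/109=0.0092
Proportions for species 3 (n=164): 79/164=0.4817, 61/164=0.3720, 4/164=0.0244, 20/164=0.1220
Proportions for species 2 (n=116): 94/116=0.8103, 17/116=0.1466, 4/116=0.0345, 1/116=0.0086
Σp_1ᵢ² = 0.6508² + 0.0040² + 0.1667² + 0.1786² = 0.423541 + 0.000016 + 0.027789 + 0.031898 = 0.483244
B_1 = 1 / 0.483244 = 2.0693
Σp_4ᵢ² = 0.0826² + 0.3670² + 0.5413² + 0.0092² = 0.006823 + 0.134689 + 0.293006 + 0.000085 = 0.434603
B_4 = 1 / 0.434603 = 2.3010
Σp_3ᵢ² = 0.4817² + 0.3720² + 0.0244² + 0.1220² = 0.232035 + 0.138384 + 0.000595 + 0.014884 = 0.385898
B_3 = 1 / 0.385898 = 2.5914
Σp_2ᵢ² = 0.8103² + 0.1466² + 0.0345² + 0.0086² = 0.656586 + 0.021492 + 0.001190 + 0.000074 = 0.679342
B_2 = 1 / 0.679342 = 1.4720
Highest B → broadest niche (most generalist): species 3 (B = 2.59).

species 3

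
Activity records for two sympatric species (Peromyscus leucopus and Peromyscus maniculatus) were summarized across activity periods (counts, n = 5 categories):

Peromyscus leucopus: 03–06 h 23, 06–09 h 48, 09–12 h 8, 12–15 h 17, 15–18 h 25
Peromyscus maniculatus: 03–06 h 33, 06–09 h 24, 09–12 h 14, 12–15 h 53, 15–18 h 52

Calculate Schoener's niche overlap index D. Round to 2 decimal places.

0.74

Proportions for Peromyscus leucopus (n=121): 23/121=0.1901, 48/121=0.3967, 8/121=0.0661, 17/121=0.1405, 25/121=0.2066
Proportions for Peromyscus maniculatus (n=176): 33/176=0.1875, 24/176=0.1364, 14/176=0.0795, 53/176=0.3011, 52/176=0.2955
Σ|p₁ᵢ − p₂ᵢ| = 0.0026 + 0.2603 + 0.0134 + 0.1606 + 0.0889 = 0.5258
D = 1 − ½ × 0.5258 = 1 − 0.26290 = 0.73710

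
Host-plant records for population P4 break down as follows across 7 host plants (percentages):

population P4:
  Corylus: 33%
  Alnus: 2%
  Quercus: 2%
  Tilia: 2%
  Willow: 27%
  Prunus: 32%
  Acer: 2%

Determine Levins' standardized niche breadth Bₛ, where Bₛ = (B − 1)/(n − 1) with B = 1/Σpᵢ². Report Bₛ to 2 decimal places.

Convert percentages to proportions (divide by 100).
Σpᵢ² = 0.33² + 0.02² + 0.02² + 0.02² + 0.27² + 0.32² + 0.02² = 0.1089 + 0.0004 + 0.0004 + 0.0004 + 0.0729 + 0.1024 + 0.0004 = 0.2858
B = 1 / 0.2858 = 3.4990
Bₛ = (B − 1)/(n − 1) = (3.4990 − 1)/(7 − 1) = 2.4990/6 = 0.4165

0.42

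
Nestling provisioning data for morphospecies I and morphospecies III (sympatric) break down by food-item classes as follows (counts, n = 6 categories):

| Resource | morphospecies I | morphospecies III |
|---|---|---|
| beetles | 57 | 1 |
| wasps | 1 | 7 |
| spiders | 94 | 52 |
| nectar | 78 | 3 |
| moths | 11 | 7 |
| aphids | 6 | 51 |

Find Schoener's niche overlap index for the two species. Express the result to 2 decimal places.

0.49

Proportions for morphospecies I (n=247): 57/247=0.2308, 1/247=0.0040, 94/247=0.3806, 78/247=0.3158, 11/247=0.0445, 6/247=0.0243
Proportions for morphospecies III (n=121): 1/121=0.0083, 7/121=0.0579, 52/121=0.4298, 3/121=0.0248, 7/121=0.0579, 51/121=0.4215
Σ|p₁ᵢ − p₂ᵢ| = 0.2225 + 0.0539 + 0.0492 + 0.2910 + 0.0134 + 0.3972 = 1.0272
D = 1 − ½ × 1.0272 = 1 − 0.51360 = 0.48640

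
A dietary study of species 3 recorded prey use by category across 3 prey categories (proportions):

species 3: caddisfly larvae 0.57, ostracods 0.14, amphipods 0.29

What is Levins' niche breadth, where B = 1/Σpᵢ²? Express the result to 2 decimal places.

2.33

Σpᵢ² = 0.57² + 0.14² + 0.29² = 0.3249 + 0.0196 + 0.0841 = 0.4286
B = 1 / 0.4286 = 2.3332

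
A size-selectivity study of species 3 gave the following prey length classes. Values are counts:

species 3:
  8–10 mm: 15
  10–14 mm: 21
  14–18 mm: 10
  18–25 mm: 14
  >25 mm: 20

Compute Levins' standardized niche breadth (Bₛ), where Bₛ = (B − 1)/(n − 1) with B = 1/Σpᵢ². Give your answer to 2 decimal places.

0.92

Proportions for species 3 (n=80): 15/80=0.1875, 21/80=0.2625, 10/80=0.1250, 14/80=0.1750, 20/80=0.2500
Σpᵢ² = 0.1875² + 0.2625² + 0.1250² + 0.1750² + 0.2500² = 0.035156 + 0.068906 + 0.015625 + 0.030625 + 0.062500 = 0.212812
B = 1 / 0.212812 = 4.6990
Bₛ = (B − 1)/(n − 1) = (4.6990 − 1)/(5 − 1) = 3.6990/4 = 0.9248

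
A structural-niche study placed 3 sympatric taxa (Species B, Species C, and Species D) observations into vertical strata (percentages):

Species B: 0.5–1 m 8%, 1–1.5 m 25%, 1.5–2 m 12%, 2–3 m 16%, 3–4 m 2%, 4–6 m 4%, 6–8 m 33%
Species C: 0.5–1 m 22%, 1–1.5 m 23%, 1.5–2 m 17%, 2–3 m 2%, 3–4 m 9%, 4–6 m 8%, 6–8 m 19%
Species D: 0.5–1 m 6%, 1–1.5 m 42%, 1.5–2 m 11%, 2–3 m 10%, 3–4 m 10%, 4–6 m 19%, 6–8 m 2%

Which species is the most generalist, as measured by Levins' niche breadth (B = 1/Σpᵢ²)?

Species C

Convert percentages to proportions (divide by 100).
Σp_Bᵢ² = 0.08² + 0.25² + 0.12² + 0.16² + 0.02² + 0.04² + 0.33² = 0.0064 + 0.0625 + 0.0144 + 0.0256 + 0.0004 + 0.0016 + 0.1089 = 0.2198
B_B = 1 / 0.2198 = 4.5496
Σp_Cᵢ² = 0.22² + 0.23² + 0.17² + 0.02² + 0.09² + 0.08² + 0.19² = 0.0484 + 0.0529 + 0.0289 + 0.0004 + 0.0081 + 0.0064 + 0.0361 = 0.1812
B_C = 1 / 0.1812 = 5.5188
Σp_Dᵢ² = 0.06² + 0.42² + 0.11² + 0.10² + 0.10² + 0.19² + 0.02² = 0.0036 + 0.1764 + 0.0121 + 0.0100 + 0.0100 + 0.0361 + 0.0004 = 0.2486
B_D = 1 / 0.2486 = 4.0225
Highest B → broadest niche (most generalist): Species C (B = 5.52).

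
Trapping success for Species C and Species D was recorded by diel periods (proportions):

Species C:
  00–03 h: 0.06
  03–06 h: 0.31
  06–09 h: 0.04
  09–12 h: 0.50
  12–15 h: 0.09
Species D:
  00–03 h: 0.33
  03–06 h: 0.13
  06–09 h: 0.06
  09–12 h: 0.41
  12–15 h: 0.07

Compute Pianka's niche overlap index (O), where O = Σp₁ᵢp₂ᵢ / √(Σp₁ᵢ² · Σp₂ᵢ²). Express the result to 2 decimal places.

Σ p₁ᵢp₂ᵢ = 0.0198 + 0.0403 + 0.0024 + 0.2050 + 0.0063 = 0.2738
Σp_1ᵢ² = 0.06² + 0.31² + 0.04² + 0.50² + 0.09² = 0.0036 + 0.0961 + 0.0016 + 0.2500 + 0.0081 = 0.3594
Σp_2ᵢ² = 0.33² + 0.13² + 0.06² + 0.41² + 0.07² = 0.1089 + 0.0169 + 0.0036 + 0.1681 + 0.0049 = 0.3024
O = 0.2738 / √(0.3594 × 0.3024) = 0.2738 / 0.32967 = 0.8305

0.83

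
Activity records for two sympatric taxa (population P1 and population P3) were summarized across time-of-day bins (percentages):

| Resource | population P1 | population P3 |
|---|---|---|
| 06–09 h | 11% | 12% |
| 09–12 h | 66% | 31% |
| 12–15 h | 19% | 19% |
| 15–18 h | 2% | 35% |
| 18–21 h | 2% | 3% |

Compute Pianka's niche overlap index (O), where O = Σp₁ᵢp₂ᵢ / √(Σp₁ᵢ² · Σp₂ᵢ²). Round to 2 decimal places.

Convert percentages to proportions (divide by 100).
Σ p₁ᵢp₂ᵢ = 0.0132 + 0.2046 + 0.0361 + 0.0070 + 0.0006 = 0.2615
Σp_1ᵢ² = 0.11² + 0.66² + 0.19² + 0.02² + 0.02² = 0.0121 + 0.4356 + 0.0361 + 0.0004 + 0.0004 = 0.4846
Σp_2ᵢ² = 0.12² + 0.31² + 0.19² + 0.35² + 0.03² = 0.0144 + 0.0961 + 0.0361 + 0.1225 + 0.0009 = 0.2700
O = 0.2615 / √(0.4846 × 0.2700) = 0.2615 / 0.36172 = 0.7229

0.72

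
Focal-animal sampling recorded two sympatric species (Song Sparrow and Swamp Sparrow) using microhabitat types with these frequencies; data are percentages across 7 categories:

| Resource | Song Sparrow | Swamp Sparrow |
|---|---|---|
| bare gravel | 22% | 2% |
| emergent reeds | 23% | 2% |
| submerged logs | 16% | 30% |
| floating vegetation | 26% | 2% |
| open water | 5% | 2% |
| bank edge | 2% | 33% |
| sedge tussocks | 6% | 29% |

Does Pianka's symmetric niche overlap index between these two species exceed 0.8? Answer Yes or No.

No

Convert percentages to proportions (divide by 100).
Σ p₁ᵢp₂ᵢ = 0.0044 + 0.0046 + 0.0480 + 0.0052 + 0.0010 + 0.0066 + 0.0174 = 0.0872
Σp_1ᵢ² = 0.22² + 0.23² + 0.16² + 0.26² + 0.05² + 0.02² + 0.06² = 0.0484 + 0.0529 + 0.0256 + 0.0676 + 0.0025 + 0.0004 + 0.0036 = 0.2010
Σp_2ᵢ² = 0.02² + 0.02² + 0.30² + 0.02² + 0.02² + 0.33² + 0.29² = 0.0004 + 0.0004 + 0.0900 + 0.0004 + 0.0004 + 0.1089 + 0.0841 = 0.2846
O = 0.0872 / √(0.2010 × 0.2846) = 0.0872 / 0.23917 = 0.3646
O = 0.3646 < 0.8 → No.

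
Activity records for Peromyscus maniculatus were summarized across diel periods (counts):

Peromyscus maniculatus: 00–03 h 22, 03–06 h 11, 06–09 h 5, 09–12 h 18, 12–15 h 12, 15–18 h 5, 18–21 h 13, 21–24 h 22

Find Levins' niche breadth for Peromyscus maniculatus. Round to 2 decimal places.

6.57

Proportions for Peromyscus maniculatus (n=108): 22/108=0.2037, 11/108=0.1019, 5/108=0.0463, 18/108=0.1667, 12/108=0.1111, 5/108=0.0463, 13/108=0.1204, 22/108=0.2037
Σpᵢ² = 0.2037² + 0.1019² + 0.0463² + 0.1667² + 0.1111² + 0.0463² + 0.1204² + 0.2037² = 0.041494 + 0.010384 + 0.002144 + 0.027789 + 0.012343 + 0.002144 + 0.014496 + 0.041494 = 0.152288
B = 1 / 0.152288 = 6.5665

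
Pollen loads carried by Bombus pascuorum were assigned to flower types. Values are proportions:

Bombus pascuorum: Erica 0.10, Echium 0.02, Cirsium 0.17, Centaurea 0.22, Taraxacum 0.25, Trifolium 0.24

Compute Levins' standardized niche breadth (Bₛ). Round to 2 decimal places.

0.76

Σpᵢ² = 0.10² + 0.02² + 0.17² + 0.22² + 0.25² + 0.24² = 0.0100 + 0.0004 + 0.0289 + 0.0484 + 0.0625 + 0.0576 = 0.2078
B = 1 / 0.2078 = 4.8123
Bₛ = (B − 1)/(n − 1) = (4.8123 − 1)/(6 − 1) = 3.8123/5 = 0.7625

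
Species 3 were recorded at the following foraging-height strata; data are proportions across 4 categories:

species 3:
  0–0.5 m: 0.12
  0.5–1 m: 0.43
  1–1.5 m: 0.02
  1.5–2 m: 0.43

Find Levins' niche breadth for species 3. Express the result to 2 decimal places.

2.60

Σpᵢ² = 0.12² + 0.43² + 0.02² + 0.43² = 0.0144 + 0.1849 + 0.0004 + 0.1849 = 0.3846
B = 1 / 0.3846 = 2.6001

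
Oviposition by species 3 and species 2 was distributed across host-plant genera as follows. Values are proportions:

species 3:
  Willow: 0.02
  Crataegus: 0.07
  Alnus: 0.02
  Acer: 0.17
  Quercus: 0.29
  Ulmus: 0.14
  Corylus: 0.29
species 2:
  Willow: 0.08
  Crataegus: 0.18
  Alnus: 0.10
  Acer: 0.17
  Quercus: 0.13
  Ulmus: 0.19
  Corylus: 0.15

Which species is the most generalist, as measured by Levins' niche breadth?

species 2

Σp_3ᵢ² = 0.02² + 0.07² + 0.02² + 0.17² + 0.29² + 0.14² + 0.29² = 0.0004 + 0.0049 + 0.0004 + 0.0289 + 0.0841 + 0.0196 + 0.0841 = 0.2224
B_3 = 1 / 0.2224 = 4.4964
Σp_2ᵢ² = 0.08² + 0.18² + 0.10² + 0.17² + 0.13² + 0.19² + 0.15² = 0.0064 + 0.0324 + 0.0100 + 0.0289 + 0.0169 + 0.0361 + 0.0225 = 0.1532
B_2 = 1 / 0.1532 = 6.5274
Highest B → broadest niche (most generalist): species 2 (B = 6.53).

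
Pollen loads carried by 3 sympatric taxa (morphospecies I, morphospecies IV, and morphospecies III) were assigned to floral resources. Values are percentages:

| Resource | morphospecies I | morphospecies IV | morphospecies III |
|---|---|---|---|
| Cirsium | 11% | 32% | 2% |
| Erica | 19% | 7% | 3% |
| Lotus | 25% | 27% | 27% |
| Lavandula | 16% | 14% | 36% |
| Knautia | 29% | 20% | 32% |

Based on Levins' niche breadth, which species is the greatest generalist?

Convert percentages to proportions (divide by 100).
Σp_Iᵢ² = 0.11² + 0.19² + 0.25² + 0.16² + 0.29² = 0.0121 + 0.0361 + 0.0625 + 0.0256 + 0.0841 = 0.2204
B_I = 1 / 0.2204 = 4.5372
Σp_IVᵢ² = 0.32² + 0.07² + 0.27² + 0.14² + 0.20² = 0.1024 + 0.0049 + 0.0729 + 0.0196 + 0.0400 = 0.2398
B_IV = 1 / 0.2398 = 4.1701
Σp_IIIᵢ² = 0.02² + 0.03² + 0.27² + 0.36² + 0.32² = 0.0004 + 0.0009 + 0.0729 + 0.1296 + 0.1024 = 0.3062
B_III = 1 / 0.3062 = 3.2658
Highest B → broadest niche (most generalist): morphospecies I (B = 4.54).

morphospecies I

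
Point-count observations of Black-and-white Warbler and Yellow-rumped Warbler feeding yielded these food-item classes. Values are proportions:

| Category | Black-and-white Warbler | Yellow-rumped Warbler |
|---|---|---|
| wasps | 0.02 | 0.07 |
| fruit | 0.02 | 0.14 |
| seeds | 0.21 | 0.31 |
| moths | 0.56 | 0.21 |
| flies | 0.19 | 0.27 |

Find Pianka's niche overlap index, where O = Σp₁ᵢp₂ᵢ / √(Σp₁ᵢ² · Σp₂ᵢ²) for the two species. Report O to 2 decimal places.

0.78

Σ p₁ᵢp₂ᵢ = 0.0014 + 0.0028 + 0.0651 + 0.1176 + 0.0513 = 0.2382
Σp_1ᵢ² = 0.02² + 0.02² + 0.21² + 0.56² + 0.19² = 0.0004 + 0.0004 + 0.0441 + 0.3136 + 0.0361 = 0.3946
Σp_2ᵢ² = 0.07² + 0.14² + 0.31² + 0.21² + 0.27² = 0.0049 + 0.0196 + 0.0961 + 0.0441 + 0.0729 = 0.2376
O = 0.2382 / √(0.3946 × 0.2376) = 0.2382 / 0.30620 = 0.7779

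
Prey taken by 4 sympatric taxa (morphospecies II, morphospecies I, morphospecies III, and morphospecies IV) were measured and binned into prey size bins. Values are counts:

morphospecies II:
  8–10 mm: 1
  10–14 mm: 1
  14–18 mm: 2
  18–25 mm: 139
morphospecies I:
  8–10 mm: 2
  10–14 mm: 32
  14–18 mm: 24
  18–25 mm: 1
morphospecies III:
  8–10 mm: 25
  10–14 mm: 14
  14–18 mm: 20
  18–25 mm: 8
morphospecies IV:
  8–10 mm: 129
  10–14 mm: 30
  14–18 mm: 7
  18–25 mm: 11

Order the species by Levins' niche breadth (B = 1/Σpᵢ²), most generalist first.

morphospecies III > morphospecies I > morphospecies IV > morphospecies II

Proportions for morphospecies II (n=143): 1/143=0.0070, 1/143=0.0070, 2/143=0.0140, 139/143=0.9720
Proportions for morphospecies I (n=59): 2/59=0.0339, 32/59=0.5424, 24/59=0.4068, 1/59=0.0169
Proportions for morphospecies III (n=67): 25/67=0.3731, 14/67=0.2090, 20/67=0.2985, 8/67=0.1194
Proportions for morphospecies IV (n=177): 129/177=0.7288, 30/177=0.1695, 7/177=0.0395, 11/177=0.0621
Σp_IIᵢ² = 0.0070² + 0.0070² + 0.0140² + 0.9720² = 0.000049 + 0.000049 + 0.000196 + 0.944784 = 0.945078
B_II = 1 / 0.945078 = 1.0581
Σp_Iᵢ² = 0.0339² + 0.5424² + 0.4068² + 0.0169² = 0.001149 + 0.294198 + 0.165486 + 0.000286 = 0.461119
B_I = 1 / 0.461119 = 2.1686
Σp_IIIᵢ² = 0.3731² + 0.2090² + 0.2985² + 0.1194² = 0.139204 + 0.043681 + 0.089102 + 0.014256 = 0.286243
B_III = 1 / 0.286243 = 3.4935
Σp_IVᵢ² = 0.7288² + 0.1695² + 0.0395² + 0.0621² = 0.531149 + 0.028730 + 0.001560 + 0.003856 = 0.565295
B_IV = 1 / 0.565295 = 1.7690
Ranking by B (broadest → narrowest): morphospecies III (3.49) > morphospecies I (2.17) > morphospecies IV (1.77) > morphospecies II (1.06)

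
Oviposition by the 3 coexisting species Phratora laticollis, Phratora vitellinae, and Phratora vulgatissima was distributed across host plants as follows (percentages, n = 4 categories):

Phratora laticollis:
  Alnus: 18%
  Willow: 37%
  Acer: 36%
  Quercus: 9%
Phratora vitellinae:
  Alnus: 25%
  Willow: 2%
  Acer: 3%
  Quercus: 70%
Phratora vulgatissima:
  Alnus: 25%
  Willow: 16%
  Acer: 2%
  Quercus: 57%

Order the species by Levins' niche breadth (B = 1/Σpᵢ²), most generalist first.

Phratora laticollis > Phratora vulgatissima > Phratora vitellinae

Convert percentages to proportions (divide by 100).
Σp_latiᵢ² = 0.18² + 0.37² + 0.36² + 0.09² = 0.0324 + 0.1369 + 0.1296 + 0.0081 = 0.3070
B_lati = 1 / 0.3070 = 3.2573
Σp_viteᵢ² = 0.25² + 0.02² + 0.03² + 0.70² = 0.0625 + 0.0004 + 0.0009 + 0.4900 = 0.5538
B_vite = 1 / 0.5538 = 1.8057
Σp_vulgᵢ² = 0.25² + 0.16² + 0.02² + 0.57² = 0.0625 + 0.0256 + 0.0004 + 0.3249 = 0.4134
B_vulg = 1 / 0.4134 = 2.4190
Ranking by B (broadest → narrowest): Phratora laticollis (3.26) > Phratora vulgatissima (2.42) > Phratora vitellinae (1.81)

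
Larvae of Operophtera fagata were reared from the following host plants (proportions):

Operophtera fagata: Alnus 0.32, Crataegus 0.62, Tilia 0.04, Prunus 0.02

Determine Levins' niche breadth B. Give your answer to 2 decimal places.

Σpᵢ² = 0.32² + 0.62² + 0.04² + 0.02² = 0.1024 + 0.3844 + 0.0016 + 0.0004 = 0.4888
B = 1 / 0.4888 = 2.0458

2.05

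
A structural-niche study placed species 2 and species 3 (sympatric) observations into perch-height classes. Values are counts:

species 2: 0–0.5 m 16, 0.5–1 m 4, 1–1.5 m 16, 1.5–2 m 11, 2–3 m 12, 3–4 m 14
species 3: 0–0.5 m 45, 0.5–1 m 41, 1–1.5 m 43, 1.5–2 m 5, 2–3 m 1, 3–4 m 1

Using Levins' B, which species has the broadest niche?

species 2

Proportions for species 2 (n=73): 16/73=0.2192, 4/73=0.0548, 16/73=0.2192, 11/73=0.1507, 12/73=0.1644, 14/73=0.1918
Proportions for species 3 (n=136): 45/136=0.3309, 41/136=0.3015, 43/136=0.3162, 5/136=0.0368, 1/136=0.0074, 1/136=0.0074
Σp_2ᵢ² = 0.2192² + 0.0548² + 0.2192² + 0.1507² + 0.1644² + 0.1918² = 0.048049 + 0.003003 + 0.048049 + 0.022710 + 0.027027 + 0.036787 = 0.185625
B_2 = 1 / 0.185625 = 5.3872
Σp_3ᵢ² = 0.3309² + 0.3015² + 0.3162² + 0.0368² + 0.0074² + 0.0074² = 0.109495 + 0.090902 + 0.099982 + 0.001354 + 0.000055 + 0.000055 = 0.301843
B_3 = 1 / 0.301843 = 3.3130
Highest B → broadest niche (most generalist): species 2 (B = 5.39).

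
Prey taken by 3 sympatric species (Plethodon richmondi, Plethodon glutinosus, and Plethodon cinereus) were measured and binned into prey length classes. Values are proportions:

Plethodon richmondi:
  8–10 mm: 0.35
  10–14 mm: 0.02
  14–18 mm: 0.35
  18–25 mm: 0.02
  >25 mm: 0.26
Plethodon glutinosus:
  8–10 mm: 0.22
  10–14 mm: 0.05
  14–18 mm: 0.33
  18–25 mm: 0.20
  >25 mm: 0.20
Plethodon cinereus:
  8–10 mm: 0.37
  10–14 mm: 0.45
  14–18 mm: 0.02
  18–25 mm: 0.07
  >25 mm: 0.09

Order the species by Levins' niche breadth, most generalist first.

Σp_richᵢ² = 0.35² + 0.02² + 0.35² + 0.02² + 0.26² = 0.1225 + 0.0004 + 0.1225 + 0.0004 + 0.0676 = 0.3134
B_rich = 1 / 0.3134 = 3.1908
Σp_glutᵢ² = 0.22² + 0.05² + 0.33² + 0.20² + 0.20² = 0.0484 + 0.0025 + 0.1089 + 0.0400 + 0.0400 = 0.2398
B_glut = 1 / 0.2398 = 4.1701
Σp_cineᵢ² = 0.37² + 0.45² + 0.02² + 0.07² + 0.09² = 0.1369 + 0.2025 + 0.0004 + 0.0049 + 0.0081 = 0.3528
B_cine = 1 / 0.3528 = 2.8345
Ranking by B (broadest → narrowest): Plethodon glutinosus (4.17) > Plethodon richmondi (3.19) > Plethodon cinereus (2.83)

Plethodon glutinosus > Plethodon richmondi > Plethodon cinereus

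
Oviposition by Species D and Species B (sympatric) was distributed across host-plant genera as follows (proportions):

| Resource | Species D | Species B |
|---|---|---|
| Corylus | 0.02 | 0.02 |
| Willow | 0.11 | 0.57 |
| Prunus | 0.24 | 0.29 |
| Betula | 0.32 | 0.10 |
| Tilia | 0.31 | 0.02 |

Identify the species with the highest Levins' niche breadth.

Σp_Dᵢ² = 0.02² + 0.11² + 0.24² + 0.32² + 0.31² = 0.0004 + 0.0121 + 0.0576 + 0.1024 + 0.0961 = 0.2686
B_D = 1 / 0.2686 = 3.7230
Σp_Bᵢ² = 0.02² + 0.57² + 0.29² + 0.10² + 0.02² = 0.0004 + 0.3249 + 0.0841 + 0.0100 + 0.0004 = 0.4198
B_B = 1 / 0.4198 = 2.3821
Highest B → broadest niche (most generalist): Species D (B = 3.72).

Species D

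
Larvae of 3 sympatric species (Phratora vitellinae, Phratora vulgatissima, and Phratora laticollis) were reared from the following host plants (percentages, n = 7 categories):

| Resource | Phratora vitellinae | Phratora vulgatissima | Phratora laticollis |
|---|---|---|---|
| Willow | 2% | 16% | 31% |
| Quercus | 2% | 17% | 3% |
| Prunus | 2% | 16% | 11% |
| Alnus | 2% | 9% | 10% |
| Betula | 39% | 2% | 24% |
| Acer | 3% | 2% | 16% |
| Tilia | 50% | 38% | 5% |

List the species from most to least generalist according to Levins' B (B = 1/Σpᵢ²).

Phratora laticollis > Phratora vulgatissima > Phratora vitellinae

Convert percentages to proportions (divide by 100).
Σp_viteᵢ² = 0.02² + 0.02² + 0.02² + 0.02² + 0.39² + 0.03² + 0.50² = 0.0004 + 0.0004 + 0.0004 + 0.0004 + 0.1521 + 0.0009 + 0.2500 = 0.4046
B_vite = 1 / 0.4046 = 2.4716
Σp_vulgᵢ² = 0.16² + 0.17² + 0.16² + 0.09² + 0.02² + 0.02² + 0.38² = 0.0256 + 0.0289 + 0.0256 + 0.0081 + 0.0004 + 0.0004 + 0.1444 = 0.2334
B_vulg = 1 / 0.2334 = 4.2845
Σp_latiᵢ² = 0.31² + 0.03² + 0.11² + 0.10² + 0.24² + 0.16² + 0.05² = 0.0961 + 0.0009 + 0.0121 + 0.0100 + 0.0576 + 0.0256 + 0.0025 = 0.2048
B_lati = 1 / 0.2048 = 4.8828
Ranking by B (broadest → narrowest): Phratora laticollis (4.88) > Phratora vulgatissima (4.28) > Phratora vitellinae (2.47)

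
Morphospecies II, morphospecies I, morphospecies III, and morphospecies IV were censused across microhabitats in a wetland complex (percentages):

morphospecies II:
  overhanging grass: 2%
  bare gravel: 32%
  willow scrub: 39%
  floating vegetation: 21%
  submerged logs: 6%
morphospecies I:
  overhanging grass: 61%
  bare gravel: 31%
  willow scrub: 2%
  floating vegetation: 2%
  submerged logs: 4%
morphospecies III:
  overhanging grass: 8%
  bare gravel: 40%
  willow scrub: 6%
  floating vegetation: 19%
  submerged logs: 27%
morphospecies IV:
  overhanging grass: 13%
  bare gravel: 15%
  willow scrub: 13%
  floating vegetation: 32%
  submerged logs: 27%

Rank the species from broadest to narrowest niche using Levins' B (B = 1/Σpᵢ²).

morphospecies IV > morphospecies III > morphospecies II > morphospecies I

Convert percentages to proportions (divide by 100).
Σp_IIᵢ² = 0.02² + 0.32² + 0.39² + 0.21² + 0.06² = 0.0004 + 0.1024 + 0.1521 + 0.0441 + 0.0036 = 0.3026
B_II = 1 / 0.3026 = 3.3047
Σp_Iᵢ² = 0.61² + 0.31² + 0.02² + 0.02² + 0.04² = 0.3721 + 0.0961 + 0.0004 + 0.0004 + 0.0016 = 0.4706
B_I = 1 / 0.4706 = 2.1249
Σp_IIIᵢ² = 0.08² + 0.40² + 0.06² + 0.19² + 0.27² = 0.0064 + 0.1600 + 0.0036 + 0.0361 + 0.0729 = 0.2790
B_III = 1 / 0.2790 = 3.5842
Σp_IVᵢ² = 0.13² + 0.15² + 0.13² + 0.32² + 0.27² = 0.0169 + 0.0225 + 0.0169 + 0.1024 + 0.0729 = 0.2316
B_IV = 1 / 0.2316 = 4.3178
Ranking by B (broadest → narrowest): morphospecies IV (4.32) > morphospecies III (3.58) > morphospecies II (3.30) > morphospecies I (2.12)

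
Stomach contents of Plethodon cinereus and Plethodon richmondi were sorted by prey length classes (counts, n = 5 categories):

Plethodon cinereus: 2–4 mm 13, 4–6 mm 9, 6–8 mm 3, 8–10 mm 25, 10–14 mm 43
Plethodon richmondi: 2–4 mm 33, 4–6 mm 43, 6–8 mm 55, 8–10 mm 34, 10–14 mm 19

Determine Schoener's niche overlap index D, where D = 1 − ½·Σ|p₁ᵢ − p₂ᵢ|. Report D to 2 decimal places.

0.56

Proportions for Plethodon cinereus (n=93): 13/93=0.1398, 9/93=0.0968, 3/93=0.0323, 25/93=0.2688, 43/93=0.4624
Proportions for Plethodon richmondi (n=184): 33/184=0.1793, 43/184=0.2337, 55/184=0.2989, 34/184=0.1848, 19/184=0.1033
Σ|p₁ᵢ − p₂ᵢ| = 0.0395 + 0.1369 + 0.2666 + 0.0840 + 0.3591 = 0.8861
D = 1 − ½ × 0.8861 = 1 − 0.44305 = 0.55695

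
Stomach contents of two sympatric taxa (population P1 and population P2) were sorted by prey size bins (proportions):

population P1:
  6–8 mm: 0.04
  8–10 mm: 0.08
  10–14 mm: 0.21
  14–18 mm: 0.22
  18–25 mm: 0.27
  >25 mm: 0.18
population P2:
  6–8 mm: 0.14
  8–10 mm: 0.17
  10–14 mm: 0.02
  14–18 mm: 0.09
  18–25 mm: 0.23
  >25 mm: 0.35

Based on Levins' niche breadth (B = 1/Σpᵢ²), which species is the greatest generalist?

Σp_P1ᵢ² = 0.04² + 0.08² + 0.21² + 0.22² + 0.27² + 0.18² = 0.0016 + 0.0064 + 0.0441 + 0.0484 + 0.0729 + 0.0324 = 0.2058
B_P1 = 1 / 0.2058 = 4.8591
Σp_P2ᵢ² = 0.14² + 0.17² + 0.02² + 0.09² + 0.23² + 0.35² = 0.0196 + 0.0289 + 0.0004 + 0.0081 + 0.0529 + 0.1225 = 0.2324
B_P2 = 1 / 0.2324 = 4.3029
Highest B → broadest niche (most generalist): population P1 (B = 4.86).

population P1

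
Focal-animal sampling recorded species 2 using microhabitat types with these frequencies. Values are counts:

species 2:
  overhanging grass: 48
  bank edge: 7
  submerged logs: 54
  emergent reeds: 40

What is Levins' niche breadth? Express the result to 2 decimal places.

3.23

Proportions for species 2 (n=149): 48/149=0.3221, 7/149=0.0470, 54/149=0.3624, 40/149=0.2685
Σpᵢ² = 0.3221² + 0.0470² + 0.3624² + 0.2685² = 0.103748 + 0.002209 + 0.131334 + 0.072092 = 0.309383
B = 1 / 0.309383 = 3.2322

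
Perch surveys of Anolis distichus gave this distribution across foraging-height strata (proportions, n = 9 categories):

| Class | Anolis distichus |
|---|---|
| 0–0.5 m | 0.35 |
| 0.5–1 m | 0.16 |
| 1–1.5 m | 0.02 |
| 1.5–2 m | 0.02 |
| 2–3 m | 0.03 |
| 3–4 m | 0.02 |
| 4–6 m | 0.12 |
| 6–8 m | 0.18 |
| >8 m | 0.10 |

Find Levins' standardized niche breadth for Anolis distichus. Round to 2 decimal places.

0.48

Σpᵢ² = 0.35² + 0.16² + 0.02² + 0.02² + 0.03² + 0.02² + 0.12² + 0.18² + 0.10² = 0.1225 + 0.0256 + 0.0004 + 0.0004 + 0.0009 + 0.0004 + 0.0144 + 0.0324 + 0.0100 = 0.2070
B = 1 / 0.2070 = 4.8309
Bₛ = (B − 1)/(n − 1) = (4.8309 − 1)/(9 − 1) = 3.8309/8 = 0.4789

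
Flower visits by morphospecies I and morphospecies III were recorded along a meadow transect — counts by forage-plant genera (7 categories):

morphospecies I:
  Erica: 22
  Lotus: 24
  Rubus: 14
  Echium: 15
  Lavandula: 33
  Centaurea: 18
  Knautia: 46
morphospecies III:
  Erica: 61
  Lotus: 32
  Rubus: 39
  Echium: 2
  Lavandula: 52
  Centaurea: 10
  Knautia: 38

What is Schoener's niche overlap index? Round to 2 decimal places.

Proportions for morphospecies I (n=172): 22/172=0.1279, 24/172=0.1395, 14/172=0.0814, 15/172=0.0872, 33/172=0.1919, 18/172=0.1047, 46/172=0.2674
Proportions for morphospecies III (n=234): 61/234=0.2607, 32/234=0.1368, 39/234=0.1667, 2/234=0.0085, 52/234=0.2222, 10/234=0.0427, 38/234=0.1624
Σ|p₁ᵢ − p₂ᵢ| = 0.1328 + 0.0027 + 0.0853 + 0.0787 + 0.0303 + 0.0620 + 0.1050 = 0.4968
D = 1 − ½ × 0.4968 = 1 − 0.24840 = 0.75160

0.75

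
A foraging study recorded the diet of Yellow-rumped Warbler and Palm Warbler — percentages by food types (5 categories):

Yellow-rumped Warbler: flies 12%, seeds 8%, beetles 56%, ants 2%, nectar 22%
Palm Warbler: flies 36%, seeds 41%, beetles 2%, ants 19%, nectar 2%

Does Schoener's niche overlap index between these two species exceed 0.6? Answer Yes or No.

No

Convert percentages to proportions (divide by 100).
Σ|p₁ᵢ − p₂ᵢ| = 0.24 + 0.33 + 0.54 + 0.17 + 0.20 = 1.48
D = 1 − ½ × 1.48 = 1 − 0.740 = 0.2600
D = 0.2600 < 0.6 → No.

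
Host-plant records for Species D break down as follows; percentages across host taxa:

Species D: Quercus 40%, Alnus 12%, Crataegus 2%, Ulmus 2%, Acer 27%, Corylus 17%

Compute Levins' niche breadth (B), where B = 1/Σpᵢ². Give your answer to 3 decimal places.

3.610

Convert percentages to proportions (divide by 100).
Σpᵢ² = 0.40² + 0.12² + 0.02² + 0.02² + 0.27² + 0.17² = 0.1600 + 0.0144 + 0.0004 + 0.0004 + 0.0729 + 0.0289 = 0.2770
B = 1 / 0.2770 = 3.61011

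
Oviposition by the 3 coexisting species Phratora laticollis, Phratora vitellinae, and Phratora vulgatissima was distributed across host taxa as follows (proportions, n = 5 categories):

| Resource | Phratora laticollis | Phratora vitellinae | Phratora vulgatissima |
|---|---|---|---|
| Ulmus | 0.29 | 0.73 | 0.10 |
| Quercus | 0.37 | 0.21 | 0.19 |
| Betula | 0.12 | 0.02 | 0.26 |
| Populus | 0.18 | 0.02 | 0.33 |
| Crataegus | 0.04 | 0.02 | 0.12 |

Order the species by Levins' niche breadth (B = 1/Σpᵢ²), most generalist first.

Σp_latiᵢ² = 0.29² + 0.37² + 0.12² + 0.18² + 0.04² = 0.0841 + 0.1369 + 0.0144 + 0.0324 + 0.0016 = 0.2694
B_lati = 1 / 0.2694 = 3.7120
Σp_viteᵢ² = 0.73² + 0.21² + 0.02² + 0.02² + 0.02² = 0.5329 + 0.0441 + 0.0004 + 0.0004 + 0.0004 = 0.5782
B_vite = 1 / 0.5782 = 1.7295
Σp_vulgᵢ² = 0.10² + 0.19² + 0.26² + 0.33² + 0.12² = 0.0100 + 0.0361 + 0.0676 + 0.1089 + 0.0144 = 0.2370
B_vulg = 1 / 0.2370 = 4.2194
Ranking by B (broadest → narrowest): Phratora vulgatissima (4.22) > Phratora laticollis (3.71) > Phratora vitellinae (1.73)

Phratora vulgatissima > Phratora laticollis > Phratora vitellinae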